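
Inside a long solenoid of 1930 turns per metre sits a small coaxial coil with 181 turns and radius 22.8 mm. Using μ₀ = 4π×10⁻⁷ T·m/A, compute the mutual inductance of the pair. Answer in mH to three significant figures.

The outer solenoid produces a uniform field B₁ = μ₀n₁I₁ across the inner coil,
so the flux linkage is N₂Φ = N₂B₁A₂ = μ₀n₁N₂A₂·I₁, giving M = μ₀n₁N₂A₂.
A₂ = πr² = π(2.280×10^-2 m)² = 1.633×10^-3 m².
M = (4π×10⁻⁷)(1930)(181)(1.633×10^-3) = 7.169×10^-4 H.

M ≈ 0.717 mH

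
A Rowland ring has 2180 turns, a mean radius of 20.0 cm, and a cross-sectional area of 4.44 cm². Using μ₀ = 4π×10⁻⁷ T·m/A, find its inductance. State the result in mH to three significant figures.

For a thin toroid, L = μ₀N²A/(2πR).
L = (4π×10⁻⁷)(2180)²(4.440×10^-4) / (2π×0.2 m) = 2.110×10^-3 H.

L ≈ 2.11 mH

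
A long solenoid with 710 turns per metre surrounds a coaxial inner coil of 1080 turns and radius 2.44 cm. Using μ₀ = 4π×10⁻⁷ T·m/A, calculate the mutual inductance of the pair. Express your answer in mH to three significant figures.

The outer solenoid produces a uniform field B₁ = μ₀n₁I₁ across the inner coil,
so the flux linkage is N₂Φ = N₂B₁A₂ = μ₀n₁N₂A₂·I₁, giving M = μ₀n₁N₂A₂.
A₂ = πr² = π(2.440×10^-2 m)² = 1.870×10^-3 m².
M = (4π×10⁻⁷)(710)(1080)(1.870×10^-3) = 1.802×10^-3 H.

M ≈ 1.80 mH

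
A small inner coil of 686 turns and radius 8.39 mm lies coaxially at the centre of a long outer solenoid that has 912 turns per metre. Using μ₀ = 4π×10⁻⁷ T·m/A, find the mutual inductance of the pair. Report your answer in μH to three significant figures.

The outer solenoid produces a uniform field B₁ = μ₀n₁I₁ across the inner coil,
so the flux linkage is N₂Φ = N₂B₁A₂ = μ₀n₁N₂A₂·I₁, giving M = μ₀n₁N₂A₂.
A₂ = πr² = π(8.390×10^-3 m)² = 2.211×10^-4 m².
M = (4π×10⁻⁷)(912)(686)(2.211×10^-4) = 1.739×10^-4 H.

M ≈ 174 μH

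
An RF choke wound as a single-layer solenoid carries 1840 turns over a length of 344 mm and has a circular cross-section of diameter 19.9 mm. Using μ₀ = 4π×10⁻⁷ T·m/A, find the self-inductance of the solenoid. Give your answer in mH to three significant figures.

L ≈ 3.85 mH

A = π(d/2)² = π(9.950×10^-3 m)² = 3.110×10^-4 m².
For a long solenoid, L = μ₀N²A/ℓ.
L = (4π×10⁻⁷)(1840)²(3.110×10^-4)/(0.344 m) = 3.847×10^-3 H.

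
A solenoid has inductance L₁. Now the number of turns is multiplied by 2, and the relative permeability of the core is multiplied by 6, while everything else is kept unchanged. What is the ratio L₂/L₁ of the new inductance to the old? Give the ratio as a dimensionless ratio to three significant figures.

For a solenoid, L ∝ μᵣN²A/ℓ.
L₂/L₁ = (2)^2 × (6) = 24.0.

L₂/L₁ = 24.0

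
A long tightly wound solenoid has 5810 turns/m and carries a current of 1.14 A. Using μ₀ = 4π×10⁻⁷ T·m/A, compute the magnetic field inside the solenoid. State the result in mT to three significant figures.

B ≈ 8.32 mT

Inside a long solenoid, B = μ₀nI.
B = (4π×10⁻⁷)(5.810×10^3 m⁻¹)(1.14 A) = 8.323×10^-3 T.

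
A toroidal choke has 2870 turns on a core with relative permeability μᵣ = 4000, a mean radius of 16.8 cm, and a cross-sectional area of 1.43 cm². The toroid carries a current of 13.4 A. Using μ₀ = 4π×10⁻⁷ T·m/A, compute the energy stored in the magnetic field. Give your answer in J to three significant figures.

U ≈ 504 J

L = μ₀μᵣN²A/(2πR) = (4π×10⁻⁷)(4000)(2870)²(1.430×10^-4)/(2π×0.168) = 5.609 H.
U = ½LI² = ½(5.609)(13.4)² = 503.6 J.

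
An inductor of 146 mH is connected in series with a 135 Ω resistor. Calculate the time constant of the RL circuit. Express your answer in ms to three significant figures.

τ = L/R = (0.146 H)/(135 Ω) = 1.081×10^-3 s.

τ ≈ 1.08 ms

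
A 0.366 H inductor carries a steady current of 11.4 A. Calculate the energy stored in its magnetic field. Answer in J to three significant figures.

U ≈ 23.8 J

Stored magnetic energy: U = ½LI².
U = ½(0.366 H)(11.4 A)² = 23.78 J.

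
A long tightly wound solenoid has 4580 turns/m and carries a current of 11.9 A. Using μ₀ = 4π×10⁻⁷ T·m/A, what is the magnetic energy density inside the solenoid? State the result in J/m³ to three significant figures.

u ≈ 1870 J/m³

B = μ₀nI = (4π×10⁻⁷)(4.580×10^3)(11.9) = 6.849×10^-2 T.
u = B²/(2μ₀) = (6.849×10^-2)²/(2×4π×10⁻⁷) = 1.866×10^3 J/m³.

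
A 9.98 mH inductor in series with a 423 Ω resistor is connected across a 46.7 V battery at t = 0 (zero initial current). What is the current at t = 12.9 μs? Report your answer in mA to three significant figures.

τ = L/R = 9.980×10^-3/423 = 2.359×10^-5 s; final current I_∞ = ε/R = 46.7/423 = 0.1104 A.
I(t) = I_∞(1 − e^(−t/τ)) with t/τ = 0.547.
I = (0.1104)(1 − e^(−0.547)) = 4.650×10^-2 A.

I ≈ 46.5 mA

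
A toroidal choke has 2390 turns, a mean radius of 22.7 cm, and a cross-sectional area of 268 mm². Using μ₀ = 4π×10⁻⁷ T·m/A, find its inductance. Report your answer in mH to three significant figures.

For a thin toroid, L = μ₀N²A/(2πR).
L = (4π×10⁻⁷)(2390)²(2.680×10^-4) / (2π×0.227 m) = 1.349×10^-3 H.

L ≈ 1.35 mH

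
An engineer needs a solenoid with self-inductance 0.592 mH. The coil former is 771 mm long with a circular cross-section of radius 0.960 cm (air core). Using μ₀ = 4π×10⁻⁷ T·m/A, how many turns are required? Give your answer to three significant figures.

A = πr² = π(9.600×10^-3 m)² = 2.895×10^-4 m².
From L = μ₀N²A/ℓ, N = √(Lℓ / (μ₀A)).
N = √[(5.920×10^-4)(0.771) / ((4π×10⁻⁷)×2.895×10^-4)] = √(1.2545×10^6) ≈ 1120.0.

N ≈ 1120 turns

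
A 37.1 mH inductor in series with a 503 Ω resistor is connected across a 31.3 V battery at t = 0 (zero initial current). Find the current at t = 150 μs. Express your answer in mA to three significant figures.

I ≈ 54.1 mA

τ = L/R = 3.710×10^-2/503 = 7.376×10^-5 s; final current I_∞ = ε/R = 31.3/503 = 6.223×10^-2 A.
I(t) = I_∞(1 − e^(−t/τ)) with t/τ = 2.034.
I = (6.223×10^-2)(1 − e^(−2.034)) = 5.408×10^-2 A.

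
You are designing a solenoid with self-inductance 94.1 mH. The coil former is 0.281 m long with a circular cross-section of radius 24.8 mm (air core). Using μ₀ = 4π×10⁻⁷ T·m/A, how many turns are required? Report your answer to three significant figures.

A = πr² = π(2.480×10^-2 m)² = 1.932×10^-3 m².
From L = μ₀N²A/ℓ, N = √(Lℓ / (μ₀A)).
N = √[(9.410×10^-2)(0.281) / ((4π×10⁻⁷)×1.932×10^-3)] = √(1.089×10^7) ≈ 3300.0.

N ≈ 3300 turns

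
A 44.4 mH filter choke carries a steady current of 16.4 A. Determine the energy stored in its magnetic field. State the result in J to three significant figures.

Stored magnetic energy: U = ½LI².
U = ½(4.440×10^-2 H)(16.4 A)² = 5.971 J.

U ≈ 5.97 J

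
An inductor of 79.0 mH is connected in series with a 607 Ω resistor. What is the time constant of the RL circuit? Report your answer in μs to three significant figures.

τ ≈ 130 μs

τ = L/R = (7.900×10^-2 H)/(607 Ω) = 1.301×10^-4 s.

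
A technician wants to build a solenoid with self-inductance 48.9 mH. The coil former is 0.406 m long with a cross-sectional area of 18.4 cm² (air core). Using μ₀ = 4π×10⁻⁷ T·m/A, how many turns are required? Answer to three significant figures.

A = 18.4 cm² = 1.840×10^-3 m².
From L = μ₀N²A/ℓ, N = √(Lℓ / (μ₀A)).
N = √[(4.890×10^-2)(0.406) / ((4π×10⁻⁷)×1.840×10^-3)] = √(8.586×10^6) ≈ 2930.2.

N ≈ 2930 turns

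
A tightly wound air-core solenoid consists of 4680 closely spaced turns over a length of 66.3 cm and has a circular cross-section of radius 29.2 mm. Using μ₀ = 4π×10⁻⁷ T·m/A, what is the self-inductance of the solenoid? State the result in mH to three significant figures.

L ≈ 111 mH

A = πr² = π(2.920×10^-2 m)² = 2.679×10^-3 m².
For a long solenoid, L = μ₀N²A/ℓ.
L = (4π×10⁻⁷)(4680)²(2.679×10^-3)/(0.663 m) = 0.1112 H.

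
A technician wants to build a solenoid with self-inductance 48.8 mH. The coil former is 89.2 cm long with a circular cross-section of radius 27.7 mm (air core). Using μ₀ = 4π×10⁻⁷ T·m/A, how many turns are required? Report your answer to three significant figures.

N ≈ 3790 turns

A = πr² = π(2.770×10^-2 m)² = 2.411×10^-3 m².
From L = μ₀N²A/ℓ, N = √(Lℓ / (μ₀A)).
N = √[(4.880×10^-2)(0.892) / ((4π×10⁻⁷)×2.411×10^-3)] = √(1.437×10^7) ≈ 3790.8.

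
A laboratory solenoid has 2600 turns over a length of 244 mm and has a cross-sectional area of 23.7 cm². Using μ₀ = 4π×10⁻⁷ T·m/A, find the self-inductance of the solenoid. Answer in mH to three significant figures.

L ≈ 82.5 mH

A = 23.7 cm² = 2.370×10^-3 m².
For a long solenoid, L = μ₀N²A/ℓ.
L = (4π×10⁻⁷)(2600)²(2.370×10^-3)/(0.244 m) = 8.251×10^-2 H.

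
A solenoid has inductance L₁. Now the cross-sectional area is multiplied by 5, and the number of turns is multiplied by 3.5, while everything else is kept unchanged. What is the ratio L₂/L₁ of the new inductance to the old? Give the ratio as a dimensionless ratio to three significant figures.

L₂/L₁ = 61.3

For a solenoid, L ∝ μᵣN²A/ℓ.
L₂/L₁ = (5) × (3.5)^2 = 61.3.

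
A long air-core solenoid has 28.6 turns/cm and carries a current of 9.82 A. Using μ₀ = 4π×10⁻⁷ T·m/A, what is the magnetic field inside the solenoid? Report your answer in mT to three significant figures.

Inside a long solenoid, B = μ₀nI.
B = (4π×10⁻⁷)(2.860×10^3 m⁻¹)(9.82 A) = 3.529×10^-2 T.

B ≈ 35.3 mT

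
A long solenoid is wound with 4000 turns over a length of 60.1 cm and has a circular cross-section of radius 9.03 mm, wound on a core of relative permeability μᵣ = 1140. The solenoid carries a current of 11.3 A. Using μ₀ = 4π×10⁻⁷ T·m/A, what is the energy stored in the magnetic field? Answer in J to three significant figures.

U ≈ 624 J

A = πr² = π(9.030×10^-3 m)² = 2.562×10^-4 m².
L = μ₀μᵣN²A/ℓ = (4π×10⁻⁷)(1140)(4000)²(2.562×10^-4)/(0.601) = 9.77 H.
U = ½LI² = ½(9.77)(11.3)² = 623.8 J.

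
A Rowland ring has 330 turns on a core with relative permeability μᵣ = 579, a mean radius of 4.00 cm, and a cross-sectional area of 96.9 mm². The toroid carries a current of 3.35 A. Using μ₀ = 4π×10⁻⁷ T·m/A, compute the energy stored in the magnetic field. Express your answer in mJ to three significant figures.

L = μ₀μᵣN²A/(2πR) = (4π×10⁻⁷)(579)(330)²(9.690×10^-5)/(2π×4.000×10^-2) = 3.0549×10^-2 H.
U = ½LI² = ½(3.0549×10^-2)(3.35)² = 0.1714 J.

U ≈ 171 mJ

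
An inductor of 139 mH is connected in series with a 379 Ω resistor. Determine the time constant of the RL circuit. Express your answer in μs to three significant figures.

τ = L/R = (0.139 H)/(379 Ω) = 3.668×10^-4 s.

τ ≈ 367 μs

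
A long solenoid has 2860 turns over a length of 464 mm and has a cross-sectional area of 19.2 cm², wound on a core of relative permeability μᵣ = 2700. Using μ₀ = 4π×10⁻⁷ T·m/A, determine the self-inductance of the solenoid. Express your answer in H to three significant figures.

A = 19.2 cm² = 1.920×10^-3 m².
For a long solenoid, L = μ₀μᵣN²A/ℓ.
L = (4π×10⁻⁷)(2700)(2860)²(1.920×10^-3)/(0.464 m) = 114.8 H.

L ≈ 115 H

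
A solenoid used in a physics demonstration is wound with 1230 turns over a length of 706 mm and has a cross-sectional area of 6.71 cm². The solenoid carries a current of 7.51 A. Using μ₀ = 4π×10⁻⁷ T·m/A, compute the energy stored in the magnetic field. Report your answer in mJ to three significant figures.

U ≈ 51.0 mJ

A = 6.71 cm² = 6.710×10^-4 m².
L = μ₀N²A/ℓ = (4π×10⁻⁷)(1230)²(6.710×10^-4)/(0.706) = 1.807×10^-3 H.
U = ½LI² = ½(1.807×10^-3)(7.51)² = 5.096×10^-2 J.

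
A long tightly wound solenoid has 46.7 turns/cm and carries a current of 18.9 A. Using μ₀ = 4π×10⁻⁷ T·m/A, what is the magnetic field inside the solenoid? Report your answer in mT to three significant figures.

B ≈ 111 mT

Inside a long solenoid, B = μ₀nI.
B = (4π×10⁻⁷)(4.670×10^3 m⁻¹)(18.9 A) = 0.1109 T.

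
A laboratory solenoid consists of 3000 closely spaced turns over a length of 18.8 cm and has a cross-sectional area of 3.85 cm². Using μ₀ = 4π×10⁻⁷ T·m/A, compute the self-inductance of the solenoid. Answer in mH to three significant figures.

A = 3.85 cm² = 3.850×10^-4 m².
For a long solenoid, L = μ₀N²A/ℓ.
L = (4π×10⁻⁷)(3000)²(3.850×10^-4)/(0.188 m) = 2.316×10^-2 H.

L ≈ 23.2 mH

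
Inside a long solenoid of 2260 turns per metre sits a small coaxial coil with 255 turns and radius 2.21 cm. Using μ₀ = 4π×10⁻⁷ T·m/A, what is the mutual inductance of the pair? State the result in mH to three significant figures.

The outer solenoid produces a uniform field B₁ = μ₀n₁I₁ across the inner coil,
so the flux linkage is N₂Φ = N₂B₁A₂ = μ₀n₁N₂A₂·I₁, giving M = μ₀n₁N₂A₂.
A₂ = πr² = π(2.210×10^-2 m)² = 1.534×10^-3 m².
M = (4π×10⁻⁷)(2260)(255)(1.534×10^-3) = 1.111×10^-3 H.

M ≈ 1.11 mH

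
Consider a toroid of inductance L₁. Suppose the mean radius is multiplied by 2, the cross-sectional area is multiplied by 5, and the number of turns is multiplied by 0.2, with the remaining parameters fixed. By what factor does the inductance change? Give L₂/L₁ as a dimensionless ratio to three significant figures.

L₂/L₁ = 0.100

For a toroid, L ∝ μᵣN²A/R.
L₂/L₁ = (2)^-1 × (5) × (0.2)^2 = 0.100.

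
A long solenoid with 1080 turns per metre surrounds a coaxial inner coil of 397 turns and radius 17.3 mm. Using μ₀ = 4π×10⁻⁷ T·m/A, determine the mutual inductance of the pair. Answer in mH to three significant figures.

M ≈ 0.507 mH

The outer solenoid produces a uniform field B₁ = μ₀n₁I₁ across the inner coil,
so the flux linkage is N₂Φ = N₂B₁A₂ = μ₀n₁N₂A₂·I₁, giving M = μ₀n₁N₂A₂.
A₂ = πr² = π(1.730×10^-2 m)² = 9.402×10^-4 m².
M = (4π×10⁻⁷)(1080)(397)(9.402×10^-4) = 5.066×10^-4 H.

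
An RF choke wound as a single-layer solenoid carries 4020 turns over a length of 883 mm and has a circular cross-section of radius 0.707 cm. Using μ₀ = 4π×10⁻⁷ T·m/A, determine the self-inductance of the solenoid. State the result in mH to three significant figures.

L ≈ 3.61 mH

A = πr² = π(7.070×10^-3 m)² = 1.570×10^-4 m².
For a long solenoid, L = μ₀N²A/ℓ.
L = (4π×10⁻⁷)(4020)²(1.570×10^-4)/(0.883 m) = 3.612×10^-3 H.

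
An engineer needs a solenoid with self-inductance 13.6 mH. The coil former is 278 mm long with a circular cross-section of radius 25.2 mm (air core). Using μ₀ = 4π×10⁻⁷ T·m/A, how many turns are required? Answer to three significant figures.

N ≈ 1230 turns

A = πr² = π(2.520×10^-2 m)² = 1.995×10^-3 m².
From L = μ₀N²A/ℓ, N = √(Lℓ / (μ₀A)).
N = √[(1.360×10^-2)(0.278) / ((4π×10⁻⁷)×1.995×10^-3)] = √(1.508×10^6) ≈ 1228.0.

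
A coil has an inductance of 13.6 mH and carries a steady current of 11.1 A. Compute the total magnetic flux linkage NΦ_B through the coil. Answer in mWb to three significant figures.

NΦ_B ≈ 151 mWb

From L = NΦ_B/I, the flux linkage is NΦ_B = LI.
NΦ_B = (1.360×10^-2 H)(11.1 A) = 0.151 Wb.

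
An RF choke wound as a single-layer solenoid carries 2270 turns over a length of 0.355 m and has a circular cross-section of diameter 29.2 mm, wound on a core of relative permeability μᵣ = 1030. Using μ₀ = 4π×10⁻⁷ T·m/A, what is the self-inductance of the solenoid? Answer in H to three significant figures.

L ≈ 12.6 H

A = π(d/2)² = π(1.460×10^-2 m)² = 6.697×10^-4 m².
For a long solenoid, L = μ₀μᵣN²A/ℓ.
L = (4π×10⁻⁷)(1030)(2270)²(6.697×10^-4)/(0.355 m) = 12.58 H.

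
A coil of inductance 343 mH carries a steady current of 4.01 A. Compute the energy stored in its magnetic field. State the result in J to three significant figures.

U ≈ 2.76 J

Stored magnetic energy: U = ½LI².
U = ½(0.343 H)(4.01 A)² = 2.758 J.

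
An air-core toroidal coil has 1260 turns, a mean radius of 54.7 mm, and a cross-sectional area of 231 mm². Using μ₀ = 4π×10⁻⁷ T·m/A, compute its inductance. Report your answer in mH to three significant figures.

For a thin toroid, L = μ₀N²A/(2πR).
L = (4π×10⁻⁷)(1260)²(2.310×10^-4) / (2π×5.470×10^-2 m) = 1.341×10^-3 H.

L ≈ 1.34 mH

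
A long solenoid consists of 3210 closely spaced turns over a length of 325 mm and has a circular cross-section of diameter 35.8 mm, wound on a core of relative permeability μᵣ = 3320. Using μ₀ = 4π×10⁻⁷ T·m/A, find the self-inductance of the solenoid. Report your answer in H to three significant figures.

L ≈ 133 H

A = π(d/2)² = π(1.790×10^-2 m)² = 1.007×10^-3 m².
For a long solenoid, L = μ₀μᵣN²A/ℓ.
L = (4π×10⁻⁷)(3320)(3210)²(1.007×10^-3)/(0.325 m) = 133.1 H.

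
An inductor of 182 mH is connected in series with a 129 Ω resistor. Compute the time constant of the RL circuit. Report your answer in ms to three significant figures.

τ = L/R = (0.182 H)/(129 Ω) = 1.411×10^-3 s.

τ ≈ 1.41 ms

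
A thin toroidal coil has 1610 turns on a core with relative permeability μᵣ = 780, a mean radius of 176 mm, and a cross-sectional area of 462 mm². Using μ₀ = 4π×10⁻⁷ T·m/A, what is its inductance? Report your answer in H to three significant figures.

For a thin toroid, L = μ₀μᵣN²A/(2πR).
L = (4π×10⁻⁷)(780)(1610)²(4.620×10^-4) / (2π×0.176 m) = 1.061 H.

L ≈ 1.06 H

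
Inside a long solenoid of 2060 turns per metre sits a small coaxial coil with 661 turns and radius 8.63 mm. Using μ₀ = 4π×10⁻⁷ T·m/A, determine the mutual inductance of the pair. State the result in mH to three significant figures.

The outer solenoid produces a uniform field B₁ = μ₀n₁I₁ across the inner coil,
so the flux linkage is N₂Φ = N₂B₁A₂ = μ₀n₁N₂A₂·I₁, giving M = μ₀n₁N₂A₂.
A₂ = πr² = π(8.630×10^-3 m)² = 2.340×10^-4 m².
M = (4π×10⁻⁷)(2060)(661)(2.340×10^-4) = 4.004×10^-4 H.

M ≈ 0.400 mH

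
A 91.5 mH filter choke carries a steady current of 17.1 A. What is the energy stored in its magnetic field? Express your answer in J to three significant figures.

U ≈ 13.4 J

Stored magnetic energy: U = ½LI².
U = ½(9.150×10^-2 H)(17.1 A)² = 13.38 J.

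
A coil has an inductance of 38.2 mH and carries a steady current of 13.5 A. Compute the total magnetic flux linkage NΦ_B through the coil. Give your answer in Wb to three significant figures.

From L = NΦ_B/I, the flux linkage is NΦ_B = LI.
NΦ_B = (3.820×10^-2 H)(13.5 A) = 0.5157 Wb.

NΦ_B ≈ 0.516 Wb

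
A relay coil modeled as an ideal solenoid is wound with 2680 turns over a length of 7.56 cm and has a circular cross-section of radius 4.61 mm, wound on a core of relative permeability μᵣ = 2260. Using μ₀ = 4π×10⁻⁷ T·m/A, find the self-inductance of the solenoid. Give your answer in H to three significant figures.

L ≈ 18.0 H

A = πr² = π(4.610×10^-3 m)² = 6.677×10^-5 m².
For a long solenoid, L = μ₀μᵣN²A/ℓ.
L = (4π×10⁻⁷)(2260)(2680)²(6.677×10^-5)/(7.560×10^-2 m) = 18.01 H.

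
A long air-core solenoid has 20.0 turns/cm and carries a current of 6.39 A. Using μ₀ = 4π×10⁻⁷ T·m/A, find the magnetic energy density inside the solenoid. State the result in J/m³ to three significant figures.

B = μ₀nI = (4π×10⁻⁷)(2.000×10^3)(6.39) = 1.606×10^-2 T.
u = B²/(2μ₀) = (1.606×10^-2)²/(2×4π×10⁻⁷) = 102.6 J/m³.

u ≈ 103 J/m³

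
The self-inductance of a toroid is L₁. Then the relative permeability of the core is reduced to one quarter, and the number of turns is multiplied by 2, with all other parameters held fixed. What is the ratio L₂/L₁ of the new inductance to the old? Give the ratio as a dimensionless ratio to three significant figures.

L₂/L₁ = 1.00

For a toroid, L ∝ μᵣN²A/R.
L₂/L₁ = (0.25) × (2)^2 = 1.00.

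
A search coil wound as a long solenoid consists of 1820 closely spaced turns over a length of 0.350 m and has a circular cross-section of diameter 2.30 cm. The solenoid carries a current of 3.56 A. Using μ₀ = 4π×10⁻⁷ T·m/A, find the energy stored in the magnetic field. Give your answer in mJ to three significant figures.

U ≈ 31.3 mJ

A = π(d/2)² = π(1.150×10^-2 m)² = 4.1548×10^-4 m².
L = μ₀N²A/ℓ = (4π×10⁻⁷)(1820)²(4.1548×10^-4)/(0.35) = 4.941×10^-3 H.
U = ½LI² = ½(4.941×10^-3)(3.56)² = 3.131×10^-2 J.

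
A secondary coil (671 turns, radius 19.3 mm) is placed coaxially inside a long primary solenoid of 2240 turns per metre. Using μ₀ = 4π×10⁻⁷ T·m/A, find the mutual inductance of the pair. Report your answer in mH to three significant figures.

M ≈ 2.21 mH

The outer solenoid produces a uniform field B₁ = μ₀n₁I₁ across the inner coil,
so the flux linkage is N₂Φ = N₂B₁A₂ = μ₀n₁N₂A₂·I₁, giving M = μ₀n₁N₂A₂.
A₂ = πr² = π(1.930×10^-2 m)² = 1.170×10^-3 m².
M = (4π×10⁻⁷)(2240)(671)(1.170×10^-3) = 2.210×10^-3 H.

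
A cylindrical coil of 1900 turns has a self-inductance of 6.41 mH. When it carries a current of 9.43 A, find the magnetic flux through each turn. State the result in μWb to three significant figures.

Φ_B ≈ 31.8 μWb

From L = NΦ_B/I, the flux per turn is Φ_B = LI/N.
Φ_B = (6.410×10^-3 H)(9.43 A)/1900 = 3.181×10^-5 Wb.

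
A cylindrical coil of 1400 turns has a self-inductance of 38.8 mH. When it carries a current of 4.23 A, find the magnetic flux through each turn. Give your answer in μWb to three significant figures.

Φ_B ≈ 117 μWb

From L = NΦ_B/I, the flux per turn is Φ_B = LI/N.
Φ_B = (3.880×10^-2 H)(4.23 A)/1400 = 1.172×10^-4 Wb.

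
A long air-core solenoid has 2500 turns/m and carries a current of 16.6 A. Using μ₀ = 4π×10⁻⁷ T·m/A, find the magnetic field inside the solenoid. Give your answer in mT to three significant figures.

B ≈ 52.2 mT

Inside a long solenoid, B = μ₀nI.
B = (4π×10⁻⁷)(2.500×10^3 m⁻¹)(16.6 A) = 5.215×10^-2 T.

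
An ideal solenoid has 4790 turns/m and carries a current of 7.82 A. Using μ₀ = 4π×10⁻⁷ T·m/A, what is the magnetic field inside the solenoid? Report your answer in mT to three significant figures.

B ≈ 47.1 mT

Inside a long solenoid, B = μ₀nI.
B = (4π×10⁻⁷)(4.790×10^3 m⁻¹)(7.82 A) = 4.707×10^-2 T.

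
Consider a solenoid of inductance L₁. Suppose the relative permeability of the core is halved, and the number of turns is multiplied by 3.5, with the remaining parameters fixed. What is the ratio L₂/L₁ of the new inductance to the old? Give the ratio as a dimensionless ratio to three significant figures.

For a solenoid, L ∝ μᵣN²A/ℓ.
L₂/L₁ = (0.5) × (3.5)^2 = 6.13.

L₂/L₁ = 6.13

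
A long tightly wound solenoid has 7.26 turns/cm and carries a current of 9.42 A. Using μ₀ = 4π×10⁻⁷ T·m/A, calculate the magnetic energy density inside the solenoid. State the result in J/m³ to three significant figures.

B = μ₀nI = (4π×10⁻⁷)(726)(9.42) = 8.594×10^-3 T.
u = B²/(2μ₀) = (8.594×10^-3)²/(2×4π×10⁻⁷) = 29.39 J/m³.

u ≈ 29.4 J/m³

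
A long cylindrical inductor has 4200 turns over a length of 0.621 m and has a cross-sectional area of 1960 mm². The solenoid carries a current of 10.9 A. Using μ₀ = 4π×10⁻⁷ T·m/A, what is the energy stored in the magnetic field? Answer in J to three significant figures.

A = 1960 mm² = 1.960×10^-3 m².
L = μ₀N²A/ℓ = (4π×10⁻⁷)(4200)²(1.960×10^-3)/(0.621) = 6.996×10^-2 H.
U = ½LI² = ½(6.996×10^-2)(10.9)² = 4.156 J.

U ≈ 4.16 J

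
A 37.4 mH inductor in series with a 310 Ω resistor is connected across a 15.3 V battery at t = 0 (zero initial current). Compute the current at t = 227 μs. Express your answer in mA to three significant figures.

I ≈ 41.8 mA

τ = L/R = 3.740×10^-2/310 = 1.206×10^-4 s; final current I_∞ = ε/R = 15.3/310 = 4.935×10^-2 A.
I(t) = I_∞(1 − e^(−t/τ)) with t/τ = 1.882.
I = (4.935×10^-2)(1 − e^(−1.882)) = 4.184×10^-2 A.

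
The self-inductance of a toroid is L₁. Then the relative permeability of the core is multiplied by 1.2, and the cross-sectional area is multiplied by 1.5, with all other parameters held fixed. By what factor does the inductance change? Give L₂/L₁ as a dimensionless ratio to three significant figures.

L₂/L₁ = 1.80

For a toroid, L ∝ μᵣN²A/R.
L₂/L₁ = (1.2) × (1.5) = 1.80.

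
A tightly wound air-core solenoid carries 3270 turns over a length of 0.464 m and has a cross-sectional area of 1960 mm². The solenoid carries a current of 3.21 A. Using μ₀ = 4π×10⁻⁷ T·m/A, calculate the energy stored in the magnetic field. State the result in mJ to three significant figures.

A = 1960 mm² = 1.960×10^-3 m².
L = μ₀N²A/ℓ = (4π×10⁻⁷)(3270)²(1.960×10^-3)/(0.464) = 5.676×10^-2 H.
U = ½LI² = ½(5.676×10^-2)(3.21)² = 0.2924 J.

U ≈ 292 mJ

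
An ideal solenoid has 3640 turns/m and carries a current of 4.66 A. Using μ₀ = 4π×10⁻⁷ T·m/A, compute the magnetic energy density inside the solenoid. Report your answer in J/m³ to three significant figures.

B = μ₀nI = (4π×10⁻⁷)(3.640×10^3)(4.66) = 2.132×10^-2 T.
u = B²/(2μ₀) = (2.132×10^-2)²/(2×4π×10⁻⁷) = 180.8 J/m³.

u ≈ 181 J/m³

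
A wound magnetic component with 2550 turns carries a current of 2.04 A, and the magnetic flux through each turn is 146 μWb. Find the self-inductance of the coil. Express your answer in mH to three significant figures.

L ≈ 183 mH

Self-inductance is defined by L = NΦ_B/I (flux linkage over current).
L = (2550)(1.460×10^-4 Wb)/(2.04 A) = 0.1825 H.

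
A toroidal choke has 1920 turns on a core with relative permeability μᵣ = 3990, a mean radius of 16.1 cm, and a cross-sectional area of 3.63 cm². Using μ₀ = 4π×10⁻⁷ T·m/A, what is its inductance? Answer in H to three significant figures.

For a thin toroid, L = μ₀μᵣN²A/(2πR).
L = (4π×10⁻⁷)(3990)(1920)²(3.630×10^-4) / (2π×0.161 m) = 6.633 H.

L ≈ 6.63 H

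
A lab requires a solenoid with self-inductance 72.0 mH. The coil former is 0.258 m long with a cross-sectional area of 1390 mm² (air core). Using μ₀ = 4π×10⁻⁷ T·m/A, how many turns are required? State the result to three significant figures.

A = 1390 mm² = 1.390×10^-3 m².
From L = μ₀N²A/ℓ, N = √(Lℓ / (μ₀A)).
N = √[(7.200×10^-2)(0.258) / ((4π×10⁻⁷)×1.390×10^-3)] = √(1.063×10^7) ≈ 3261.1.

N ≈ 3260 turns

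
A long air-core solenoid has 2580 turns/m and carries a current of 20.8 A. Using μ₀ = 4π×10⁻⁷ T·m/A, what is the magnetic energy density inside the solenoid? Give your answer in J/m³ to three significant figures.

u ≈ 1810 J/m³

B = μ₀nI = (4π×10⁻⁷)(2.580×10^3)(20.8) = 6.744×10^-2 T.
u = B²/(2μ₀) = (6.744×10^-2)²/(2×4π×10⁻⁷) = 1.809×10^3 J/m³.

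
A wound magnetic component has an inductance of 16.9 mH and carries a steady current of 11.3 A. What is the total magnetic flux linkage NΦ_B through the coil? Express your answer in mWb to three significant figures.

From L = NΦ_B/I, the flux linkage is NΦ_B = LI.
NΦ_B = (1.690×10^-2 H)(11.3 A) = 0.191 Wb.

NΦ_B ≈ 191 mWb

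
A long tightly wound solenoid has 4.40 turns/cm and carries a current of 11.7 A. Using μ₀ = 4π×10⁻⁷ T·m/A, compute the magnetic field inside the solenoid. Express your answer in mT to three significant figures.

B ≈ 6.47 mT

Inside a long solenoid, B = μ₀nI.
B = (4π×10⁻⁷)(440 m⁻¹)(11.7 A) = 6.469×10^-3 T.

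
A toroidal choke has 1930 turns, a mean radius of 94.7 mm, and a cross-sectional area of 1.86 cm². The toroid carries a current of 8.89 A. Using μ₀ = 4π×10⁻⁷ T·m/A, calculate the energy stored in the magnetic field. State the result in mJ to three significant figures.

U ≈ 57.8 mJ

L = μ₀N²A/(2πR) = (4π×10⁻⁷)(1930)²(1.860×10^-4)/(2π×9.470×10^-2) = 1.463×10^-3 H.
U = ½LI² = ½(1.463×10^-3)(8.89)² = 5.782×10^-2 J.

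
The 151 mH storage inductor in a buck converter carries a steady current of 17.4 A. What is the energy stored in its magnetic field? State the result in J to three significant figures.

Stored magnetic energy: U = ½LI².
U = ½(0.151 H)(17.4 A)² = 22.86 J.

U ≈ 22.9 J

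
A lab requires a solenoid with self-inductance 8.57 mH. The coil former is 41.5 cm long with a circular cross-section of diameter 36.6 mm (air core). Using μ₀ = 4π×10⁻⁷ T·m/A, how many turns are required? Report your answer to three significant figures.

A = π(d/2)² = π(1.830×10^-2 m)² = 1.052×10^-3 m².
From L = μ₀N²A/ℓ, N = √(Lℓ / (μ₀A)).
N = √[(8.570×10^-3)(0.415) / ((4π×10⁻⁷)×1.052×10^-3)] = √(2.690×10^6) ≈ 1640.1.

N ≈ 1640 turns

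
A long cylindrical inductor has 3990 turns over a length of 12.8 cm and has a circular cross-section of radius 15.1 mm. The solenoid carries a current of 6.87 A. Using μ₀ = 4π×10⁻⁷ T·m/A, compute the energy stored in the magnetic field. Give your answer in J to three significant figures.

A = πr² = π(1.510×10^-2 m)² = 7.163×10^-4 m².
L = μ₀N²A/ℓ = (4π×10⁻⁷)(3990)²(7.163×10^-4)/(0.128) = 0.112 H.
U = ½LI² = ½(0.112)(6.87)² = 2.642 J.

U ≈ 2.64 J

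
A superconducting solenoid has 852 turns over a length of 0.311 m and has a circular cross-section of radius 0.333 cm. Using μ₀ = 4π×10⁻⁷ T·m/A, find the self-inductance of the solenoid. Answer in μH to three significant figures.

A = πr² = π(3.330×10^-3 m)² = 3.484×10^-5 m².
For a long solenoid, L = μ₀N²A/ℓ.
L = (4π×10⁻⁷)(852)²(3.484×10^-5)/(0.311 m) = 1.022×10^-4 H.

L ≈ 102 μH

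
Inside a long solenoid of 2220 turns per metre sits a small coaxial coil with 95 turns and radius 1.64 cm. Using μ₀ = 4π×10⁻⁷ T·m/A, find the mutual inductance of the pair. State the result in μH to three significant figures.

The outer solenoid produces a uniform field B₁ = μ₀n₁I₁ across the inner coil,
so the flux linkage is N₂Φ = N₂B₁A₂ = μ₀n₁N₂A₂·I₁, giving M = μ₀n₁N₂A₂.
A₂ = πr² = π(1.640×10^-2 m)² = 8.450×10^-4 m².
M = (4π×10⁻⁷)(2220)(95)(8.450×10^-4) = 2.239×10^-4 H.

M ≈ 224 μH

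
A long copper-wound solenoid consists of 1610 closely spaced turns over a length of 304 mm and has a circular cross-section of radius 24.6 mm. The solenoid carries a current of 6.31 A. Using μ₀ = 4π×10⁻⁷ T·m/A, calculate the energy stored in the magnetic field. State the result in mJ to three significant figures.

U ≈ 406 mJ

A = πr² = π(2.460×10^-2 m)² = 1.901×10^-3 m².
L = μ₀N²A/ℓ = (4π×10⁻⁷)(1610)²(1.901×10^-3)/(0.304) = 2.037×10^-2 H.
U = ½LI² = ½(2.037×10^-2)(6.31)² = 0.4055 J.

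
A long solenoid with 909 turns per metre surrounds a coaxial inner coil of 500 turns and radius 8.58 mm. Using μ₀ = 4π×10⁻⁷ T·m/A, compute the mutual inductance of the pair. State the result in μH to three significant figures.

M ≈ 132 μH

The outer solenoid produces a uniform field B₁ = μ₀n₁I₁ across the inner coil,
so the flux linkage is N₂Φ = N₂B₁A₂ = μ₀n₁N₂A₂·I₁, giving M = μ₀n₁N₂A₂.
A₂ = πr² = π(8.580×10^-3 m)² = 2.313×10^-4 m².
M = (4π×10⁻⁷)(909)(500)(2.313×10^-4) = 1.321×10^-4 H.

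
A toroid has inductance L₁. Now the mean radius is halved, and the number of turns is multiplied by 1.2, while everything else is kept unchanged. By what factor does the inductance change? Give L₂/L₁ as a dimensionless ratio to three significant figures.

For a toroid, L ∝ μᵣN²A/R.
L₂/L₁ = (0.5)^-1 × (1.2)^2 = 2.88.

L₂/L₁ = 2.88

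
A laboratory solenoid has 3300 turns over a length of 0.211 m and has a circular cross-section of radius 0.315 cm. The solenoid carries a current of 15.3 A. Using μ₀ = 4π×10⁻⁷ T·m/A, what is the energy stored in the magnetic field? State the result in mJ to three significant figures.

A = πr² = π(3.150×10^-3 m)² = 3.117×10^-5 m².
L = μ₀N²A/ℓ = (4π×10⁻⁷)(3300)²(3.117×10^-5)/(0.211) = 2.022×10^-3 H.
U = ½LI² = ½(2.022×10^-3)(15.3)² = 0.2366 J.

U ≈ 237 mJ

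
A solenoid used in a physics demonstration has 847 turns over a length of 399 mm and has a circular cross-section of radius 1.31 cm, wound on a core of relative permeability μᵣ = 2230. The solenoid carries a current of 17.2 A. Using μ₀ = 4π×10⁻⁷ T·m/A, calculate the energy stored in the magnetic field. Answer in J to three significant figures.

U ≈ 402 J

A = πr² = π(1.310×10^-2 m)² = 5.391×10^-4 m².
L = μ₀μᵣN²A/ℓ = (4π×10⁻⁷)(2230)(847)²(5.391×10^-4)/(0.399) = 2.716 H.
U = ½LI² = ½(2.716)(17.2)² = 401.8 J.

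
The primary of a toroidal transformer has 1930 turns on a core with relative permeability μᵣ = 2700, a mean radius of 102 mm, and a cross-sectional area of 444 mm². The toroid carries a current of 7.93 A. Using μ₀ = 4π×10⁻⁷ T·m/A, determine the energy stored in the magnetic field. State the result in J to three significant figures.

U ≈ 275 J

L = μ₀μᵣN²A/(2πR) = (4π×10⁻⁷)(2700)(1930)²(4.440×10^-4)/(2π×0.102) = 8.756 H.
U = ½LI² = ½(8.756)(7.93)² = 275.3 J.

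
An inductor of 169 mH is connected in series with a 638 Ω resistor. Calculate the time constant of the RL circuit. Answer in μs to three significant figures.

τ ≈ 265 μs

τ = L/R = (0.169 H)/(638 Ω) = 2.649×10^-4 s.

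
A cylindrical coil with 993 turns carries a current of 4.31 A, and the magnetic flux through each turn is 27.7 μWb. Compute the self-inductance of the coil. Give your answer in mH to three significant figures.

L ≈ 6.38 mH

Self-inductance is defined by L = NΦ_B/I (flux linkage over current).
L = (993)(2.770×10^-5 Wb)/(4.31 A) = 6.382×10^-3 H.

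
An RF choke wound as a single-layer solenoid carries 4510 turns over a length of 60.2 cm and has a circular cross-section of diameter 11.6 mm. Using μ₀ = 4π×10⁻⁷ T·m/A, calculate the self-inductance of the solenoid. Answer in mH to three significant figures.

A = π(d/2)² = π(5.800×10^-3 m)² = 1.057×10^-4 m².
For a long solenoid, L = μ₀N²A/ℓ.
L = (4π×10⁻⁷)(4510)²(1.057×10^-4)/(0.602 m) = 4.487×10^-3 H.

L ≈ 4.49 mH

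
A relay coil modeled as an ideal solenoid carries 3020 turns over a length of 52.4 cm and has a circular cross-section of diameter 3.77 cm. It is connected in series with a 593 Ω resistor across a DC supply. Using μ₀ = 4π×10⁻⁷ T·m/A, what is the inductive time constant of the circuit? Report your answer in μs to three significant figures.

A = π(d/2)² = π(1.885×10^-2 m)² = 1.116×10^-3 m².
L = μ₀N²A/ℓ = (4π×10⁻⁷)(3020)²(1.116×10^-3)/(0.524) = 2.442×10^-2 H.
τ = L/R = (2.442×10^-2)/(593) = 4.117×10^-5 s.

τ ≈ 41.2 μs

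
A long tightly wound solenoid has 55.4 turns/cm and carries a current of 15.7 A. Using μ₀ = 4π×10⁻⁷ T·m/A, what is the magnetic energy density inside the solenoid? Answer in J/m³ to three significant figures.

B = μ₀nI = (4π×10⁻⁷)(5.540×10^3)(15.7) = 0.1093 T.
u = B²/(2μ₀) = (0.1093)²/(2×4π×10⁻⁷) = 4.753×10^3 J/m³.

u ≈ 4750 J/m³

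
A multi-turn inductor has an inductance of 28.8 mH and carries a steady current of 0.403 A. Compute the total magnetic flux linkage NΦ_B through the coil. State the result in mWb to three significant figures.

From L = NΦ_B/I, the flux linkage is NΦ_B = LI.
NΦ_B = (2.880×10^-2 H)(0.403 A) = 1.161×10^-2 Wb.

NΦ_B ≈ 11.6 mWb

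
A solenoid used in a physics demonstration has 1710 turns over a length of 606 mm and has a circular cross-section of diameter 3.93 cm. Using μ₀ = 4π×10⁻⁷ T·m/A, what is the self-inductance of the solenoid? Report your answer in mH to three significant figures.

L ≈ 7.36 mH

A = π(d/2)² = π(1.965×10^-2 m)² = 1.213×10^-3 m².
For a long solenoid, L = μ₀N²A/ℓ.
L = (4π×10⁻⁷)(1710)²(1.213×10^-3)/(0.606 m) = 7.355×10^-3 H.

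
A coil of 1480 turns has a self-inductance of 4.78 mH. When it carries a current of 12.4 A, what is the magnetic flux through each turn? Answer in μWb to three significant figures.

From L = NΦ_B/I, the flux per turn is Φ_B = LI/N.
Φ_B = (4.780×10^-3 H)(12.4 A)/1480 = 4.0049×10^-5 Wb.

Φ_B ≈ 40.0 μWb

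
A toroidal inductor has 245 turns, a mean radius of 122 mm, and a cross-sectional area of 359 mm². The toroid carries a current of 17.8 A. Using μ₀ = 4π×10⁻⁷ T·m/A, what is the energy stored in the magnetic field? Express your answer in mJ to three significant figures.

L = μ₀N²A/(2πR) = (4π×10⁻⁷)(245)²(3.590×10^-4)/(2π×0.122) = 3.533×10^-5 H.
U = ½LI² = ½(3.533×10^-5)(17.8)² = 5.596×10^-3 J.

U ≈ 5.60 mJ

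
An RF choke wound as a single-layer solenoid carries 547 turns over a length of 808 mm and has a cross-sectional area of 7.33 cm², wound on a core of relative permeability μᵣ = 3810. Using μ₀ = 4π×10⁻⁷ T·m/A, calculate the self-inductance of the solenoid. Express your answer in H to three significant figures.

A = 7.33 cm² = 7.330×10^-4 m².
For a long solenoid, L = μ₀μᵣN²A/ℓ.
L = (4π×10⁻⁷)(3810)(547)²(7.330×10^-4)/(0.808 m) = 1.3 H.

L ≈ 1.30 H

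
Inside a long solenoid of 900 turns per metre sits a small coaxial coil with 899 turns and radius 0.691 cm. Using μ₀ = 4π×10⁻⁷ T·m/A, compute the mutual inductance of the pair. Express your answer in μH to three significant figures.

M ≈ 153 μH

The outer solenoid produces a uniform field B₁ = μ₀n₁I₁ across the inner coil,
so the flux linkage is N₂Φ = N₂B₁A₂ = μ₀n₁N₂A₂·I₁, giving M = μ₀n₁N₂A₂.
A₂ = πr² = π(6.910×10^-3 m)² = 1.500×10^-4 m².
M = (4π×10⁻⁷)(900)(899)(1.500×10^-4) = 1.525×10^-4 H.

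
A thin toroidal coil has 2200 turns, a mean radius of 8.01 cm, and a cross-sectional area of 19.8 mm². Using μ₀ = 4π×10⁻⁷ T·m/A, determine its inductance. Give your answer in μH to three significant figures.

L ≈ 239 μH

For a thin toroid, L = μ₀N²A/(2πR).
L = (4π×10⁻⁷)(2200)²(1.980×10^-5) / (2π×8.010×10^-2 m) = 2.393×10^-4 H.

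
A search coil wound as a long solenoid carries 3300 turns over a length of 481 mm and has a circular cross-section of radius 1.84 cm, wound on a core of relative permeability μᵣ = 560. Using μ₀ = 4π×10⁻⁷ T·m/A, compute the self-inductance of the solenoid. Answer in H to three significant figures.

L ≈ 16.9 H

A = πr² = π(1.840×10^-2 m)² = 1.064×10^-3 m².
For a long solenoid, L = μ₀μᵣN²A/ℓ.
L = (4π×10⁻⁷)(560)(3300)²(1.064×10^-3)/(0.481 m) = 16.946 H.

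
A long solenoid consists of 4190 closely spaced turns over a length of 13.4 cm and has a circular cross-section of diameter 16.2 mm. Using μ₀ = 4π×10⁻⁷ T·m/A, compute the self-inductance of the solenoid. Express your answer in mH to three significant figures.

L ≈ 33.9 mH

A = π(d/2)² = π(8.100×10^-3 m)² = 2.061×10^-4 m².
For a long solenoid, L = μ₀N²A/ℓ.
L = (4π×10⁻⁷)(4190)²(2.061×10^-4)/(0.134 m) = 3.394×10^-2 H.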